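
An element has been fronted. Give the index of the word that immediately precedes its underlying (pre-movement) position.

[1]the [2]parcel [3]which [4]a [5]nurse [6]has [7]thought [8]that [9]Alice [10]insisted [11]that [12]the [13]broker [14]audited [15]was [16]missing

14

The displaced element is "the parcel" (word 2).
It is linked across 2 clause boundaries (that → that).
It functions as the direct object of "audited", so the gap sits immediately after word 14 ("audited").
Base order: A nurse has thought that Alice insisted that the broker audited the parcel.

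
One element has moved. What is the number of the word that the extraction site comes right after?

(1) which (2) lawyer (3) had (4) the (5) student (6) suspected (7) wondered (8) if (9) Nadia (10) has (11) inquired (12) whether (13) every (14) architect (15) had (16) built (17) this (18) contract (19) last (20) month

The displaced element is "which lawyer" (word 2).
It is linked across 1 clause boundary (Ø).
It functions as the subject of "wondered", so the gap sits immediately after word 6 ("suspected").
Base order: The student had suspected that which lawyer wondered if Nadia has inquired whether every architect had built this contract last month.

6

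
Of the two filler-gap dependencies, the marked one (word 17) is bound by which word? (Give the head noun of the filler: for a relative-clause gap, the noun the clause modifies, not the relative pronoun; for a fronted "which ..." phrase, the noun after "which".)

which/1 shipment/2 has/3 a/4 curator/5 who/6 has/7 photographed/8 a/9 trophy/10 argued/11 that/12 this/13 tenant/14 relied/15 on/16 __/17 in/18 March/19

The marked gap is the object of the preposition "on" of "relied".
Its filler is the fronted wh-phrase "which shipment", at word 2.
(The other dependency links word 5 to a gap after word 6.)

2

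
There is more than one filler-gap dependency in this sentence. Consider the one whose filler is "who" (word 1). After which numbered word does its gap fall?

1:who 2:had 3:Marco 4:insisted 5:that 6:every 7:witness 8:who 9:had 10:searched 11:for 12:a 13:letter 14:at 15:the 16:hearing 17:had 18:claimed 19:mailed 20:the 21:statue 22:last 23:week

18

The displaced element is "who" (word 1).
It is linked across 2 clause boundaries (that → Ø).
It functions as the subject of "mailed", so the gap sits immediately after word 18 ("claimed").
Base order: Marco had insisted that every witness who had searched for a letter at the hearing had claimed that who mailed the statue last week.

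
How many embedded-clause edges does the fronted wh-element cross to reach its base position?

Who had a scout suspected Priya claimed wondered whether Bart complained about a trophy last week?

2

"who" is extracted from the subject of "wondered".
Boundaries crossed, outermost first: [Ø], [Ø] — 2 in total.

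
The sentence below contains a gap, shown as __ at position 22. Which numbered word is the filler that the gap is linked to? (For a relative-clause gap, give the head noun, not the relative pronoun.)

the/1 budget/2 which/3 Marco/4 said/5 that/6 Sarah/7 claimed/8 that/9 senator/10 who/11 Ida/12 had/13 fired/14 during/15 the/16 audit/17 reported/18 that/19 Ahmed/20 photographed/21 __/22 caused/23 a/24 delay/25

The gap at 22 is the object of "photographed", inside a relative clause.
The relative pronoun is "which" (word 3); it is bound by the head noun immediately before it.
Its filler is the head noun "budget", at word 2.

2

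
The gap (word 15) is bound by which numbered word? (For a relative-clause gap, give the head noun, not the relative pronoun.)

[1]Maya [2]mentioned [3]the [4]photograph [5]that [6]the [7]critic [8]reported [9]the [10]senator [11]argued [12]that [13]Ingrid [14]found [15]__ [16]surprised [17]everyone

The gap at 15 is the object of "found", inside a relative clause.
The relative pronoun is "that" (word 5); it is bound by the head noun immediately before it.
Its filler is the head noun "photograph", at word 4.

4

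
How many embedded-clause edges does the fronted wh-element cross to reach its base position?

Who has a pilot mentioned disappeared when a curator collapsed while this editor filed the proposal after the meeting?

1

"who" is extracted from the subject of "disappeared".
Boundaries crossed, outermost first: [Ø] — 1 in total.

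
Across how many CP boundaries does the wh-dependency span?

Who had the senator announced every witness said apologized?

"who" is extracted from the subject of "apologized".
Boundaries crossed, outermost first: [Ø], [Ø] — 2 in total.

2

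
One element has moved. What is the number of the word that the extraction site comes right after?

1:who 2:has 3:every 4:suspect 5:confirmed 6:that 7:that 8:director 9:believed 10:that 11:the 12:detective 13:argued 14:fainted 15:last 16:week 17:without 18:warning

The displaced element is "who" (word 1).
It is linked across 3 clause boundaries (that → that → Ø).
It functions as the subject of "fainted", so the gap sits immediately after word 13 ("argued").
Base order: Every suspect has confirmed that that director believed that the detective argued that who fainted last week without warning.

13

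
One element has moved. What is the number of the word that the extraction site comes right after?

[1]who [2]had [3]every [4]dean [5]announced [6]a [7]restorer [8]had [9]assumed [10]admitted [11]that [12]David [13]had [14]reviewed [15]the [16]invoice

9

The displaced element is "who" (word 1).
It is linked across 2 clause boundaries (Ø → Ø).
It functions as the subject of "admitted", so the gap sits immediately after word 9 ("assumed").
Base order: Every dean had announced a restorer had assumed that who admitted that David had reviewed the invoice.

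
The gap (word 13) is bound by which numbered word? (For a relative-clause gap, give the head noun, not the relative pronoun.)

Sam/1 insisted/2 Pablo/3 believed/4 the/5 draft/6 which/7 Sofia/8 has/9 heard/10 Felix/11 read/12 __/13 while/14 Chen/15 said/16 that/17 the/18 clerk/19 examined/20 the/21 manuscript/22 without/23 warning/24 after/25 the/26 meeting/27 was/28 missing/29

The gap at 13 is the object of "read", inside a relative clause.
The relative pronoun is "which" (word 7); it is bound by the head noun immediately before it.
Its filler is the head noun "draft", at word 6.

6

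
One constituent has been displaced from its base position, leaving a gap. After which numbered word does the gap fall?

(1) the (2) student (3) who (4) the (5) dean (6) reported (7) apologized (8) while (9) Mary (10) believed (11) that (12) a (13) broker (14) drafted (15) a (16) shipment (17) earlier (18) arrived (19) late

6

The displaced element is "the student" (word 2).
It is linked across 1 clause boundary (Ø).
It functions as the subject of "apologized", so the gap sits immediately after word 6 ("reported").
Base order: The dean reported that the student apologized while Mary believed that a broker drafted a shipment earlier.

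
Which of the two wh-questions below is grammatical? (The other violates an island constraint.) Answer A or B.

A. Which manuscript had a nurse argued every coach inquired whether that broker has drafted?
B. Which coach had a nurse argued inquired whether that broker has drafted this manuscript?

B

In A, the wh-phrase is extracted from inside a wh-island (introduced by "whether"), which blocks movement.
In B, the extraction path crosses only that-complement boundaries, which are transparent.
So B is grammatical.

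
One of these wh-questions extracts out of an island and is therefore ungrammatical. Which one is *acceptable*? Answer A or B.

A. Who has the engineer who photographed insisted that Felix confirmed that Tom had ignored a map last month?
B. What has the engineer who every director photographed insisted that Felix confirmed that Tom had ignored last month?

In A, the wh-phrase is extracted from inside a complex-NP island (relative clause) (introduced by "who"), which blocks movement.
In B, the extraction path crosses only that-complement boundaries, which are transparent.
So B is grammatical.

B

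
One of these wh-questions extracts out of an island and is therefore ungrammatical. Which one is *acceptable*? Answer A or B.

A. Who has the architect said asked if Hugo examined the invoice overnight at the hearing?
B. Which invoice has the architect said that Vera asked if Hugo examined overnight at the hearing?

In B, the wh-phrase is extracted from inside a wh-island (introduced by "if"), which blocks movement.
In A, the extraction path crosses only that-complement boundaries, which are transparent.
So A is grammatical.

A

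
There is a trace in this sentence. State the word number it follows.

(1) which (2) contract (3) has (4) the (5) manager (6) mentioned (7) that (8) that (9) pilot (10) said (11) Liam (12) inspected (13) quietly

The displaced element is "which contract" (word 2).
It is linked across 2 clause boundaries (that → Ø).
It functions as the direct object of "inspected", so the gap sits immediately after word 12 ("inspected").
Base order: The manager has mentioned that that pilot said Liam inspected which contract quietly.

12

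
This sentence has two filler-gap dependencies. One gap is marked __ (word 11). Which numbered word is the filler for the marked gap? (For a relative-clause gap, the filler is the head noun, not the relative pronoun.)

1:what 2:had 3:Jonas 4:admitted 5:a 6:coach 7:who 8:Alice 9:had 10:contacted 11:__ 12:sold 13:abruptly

6

The marked gap is inside the relative clause, the direct object of "contacted".
Its filler is the head noun "coach" (via "who"), at word 6.
(The other dependency links word 1 to a gap after word 12.)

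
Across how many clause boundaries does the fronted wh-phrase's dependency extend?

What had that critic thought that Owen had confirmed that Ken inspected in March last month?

"what" is extracted from the object of "inspected".
Boundaries crossed, outermost first: [that], [that] — 2 in total.

2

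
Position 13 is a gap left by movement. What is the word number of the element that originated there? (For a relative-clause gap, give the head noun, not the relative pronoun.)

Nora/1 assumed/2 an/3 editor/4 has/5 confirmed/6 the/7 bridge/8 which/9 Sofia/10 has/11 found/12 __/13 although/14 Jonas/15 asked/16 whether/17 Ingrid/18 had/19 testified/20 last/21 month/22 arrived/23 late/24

The gap at 13 is the object of "found", inside a relative clause.
The relative pronoun is "which" (word 9); it is bound by the head noun immediately before it.
Its filler is the head noun "bridge", at word 8.

8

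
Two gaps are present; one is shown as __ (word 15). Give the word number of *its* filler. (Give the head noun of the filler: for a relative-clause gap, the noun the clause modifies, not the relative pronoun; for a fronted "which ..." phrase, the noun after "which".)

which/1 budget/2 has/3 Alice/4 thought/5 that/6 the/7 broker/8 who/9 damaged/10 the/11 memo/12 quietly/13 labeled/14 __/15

The marked gap is the direct object of "labeled".
Its filler is the fronted wh-phrase "which budget", at word 2.
(The other dependency links word 8 to a gap after word 9.)

2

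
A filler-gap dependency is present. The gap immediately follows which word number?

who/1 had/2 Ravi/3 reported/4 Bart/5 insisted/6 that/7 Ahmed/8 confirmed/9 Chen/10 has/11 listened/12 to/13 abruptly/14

13

The displaced element is "who" (word 1).
It is linked across 3 clause boundaries (Ø → that → Ø).
It functions as the object of the preposition "to" of "listened", so the gap sits immediately after word 13 ("to").
Base order: Ravi had reported Bart insisted that Ahmed confirmed Chen has listened to who abruptly.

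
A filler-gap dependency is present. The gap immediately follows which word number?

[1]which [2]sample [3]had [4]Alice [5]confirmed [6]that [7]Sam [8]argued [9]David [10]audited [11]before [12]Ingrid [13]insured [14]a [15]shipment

The displaced element is "which sample" (word 2).
It is linked across 2 clause boundaries (that → Ø).
It functions as the direct object of "audited", so the gap sits immediately after word 10 ("audited").
Base order: Alice had confirmed that Sam argued David audited which sample before Ingrid insured a shipment.

10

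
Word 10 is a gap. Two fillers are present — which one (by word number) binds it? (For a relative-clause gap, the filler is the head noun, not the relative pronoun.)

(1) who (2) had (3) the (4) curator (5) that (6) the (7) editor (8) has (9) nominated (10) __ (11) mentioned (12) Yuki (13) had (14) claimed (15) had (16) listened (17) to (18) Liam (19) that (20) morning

4

The marked gap is inside the relative clause, the direct object of "nominated".
Its filler is the head noun "curator" (via "that"), at word 4.
(The other dependency links word 1 to a gap after word 14.)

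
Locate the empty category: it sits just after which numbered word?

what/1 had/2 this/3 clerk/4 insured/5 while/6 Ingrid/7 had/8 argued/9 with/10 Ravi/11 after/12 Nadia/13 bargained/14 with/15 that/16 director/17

5

The displaced element is "what" (word 1).
It functions as the direct object of "insured", so the gap sits immediately after word 5 ("insured").
Base order: This clerk had insured what while Ingrid had argued with Ravi after Nadia bargained with that director.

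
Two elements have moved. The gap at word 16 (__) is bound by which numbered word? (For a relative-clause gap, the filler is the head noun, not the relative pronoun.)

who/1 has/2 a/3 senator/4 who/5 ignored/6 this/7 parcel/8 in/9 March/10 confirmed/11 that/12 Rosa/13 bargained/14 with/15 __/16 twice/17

1

The marked gap is the object of the preposition "with" of "bargained".
Its filler is the fronted wh-phrase "who", at word 1.
(The other dependency links word 4 to a gap after word 5.)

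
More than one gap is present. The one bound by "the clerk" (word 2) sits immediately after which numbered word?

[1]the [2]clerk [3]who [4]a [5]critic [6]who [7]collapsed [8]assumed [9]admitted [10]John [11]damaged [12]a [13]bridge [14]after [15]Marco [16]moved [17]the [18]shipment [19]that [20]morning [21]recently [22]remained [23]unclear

The displaced element is "the clerk" (word 2).
It is linked across 1 clause boundary (Ø).
It functions as the subject of "admitted", so the gap sits immediately after word 8 ("assumed").
Base order: A critic who collapsed assumed that the clerk admitted John damaged a bridge after Marco moved the shipment that morning recently.

8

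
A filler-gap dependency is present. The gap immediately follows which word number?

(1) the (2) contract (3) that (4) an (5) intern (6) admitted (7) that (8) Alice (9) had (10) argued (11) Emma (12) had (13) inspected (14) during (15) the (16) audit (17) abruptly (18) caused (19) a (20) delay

The displaced element is "the contract" (word 2).
It is linked across 2 clause boundaries (that → Ø).
It functions as the direct object of "inspected", so the gap sits immediately after word 13 ("inspected").
Base order: An intern admitted that Alice had argued Emma had inspected the contract during the audit abruptly.

13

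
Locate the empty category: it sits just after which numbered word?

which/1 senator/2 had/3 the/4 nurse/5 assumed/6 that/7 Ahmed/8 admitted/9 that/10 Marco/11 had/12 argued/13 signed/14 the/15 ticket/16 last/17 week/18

13

The displaced element is "which senator" (word 2).
It is linked across 3 clause boundaries (that → that → Ø).
It functions as the subject of "signed", so the gap sits immediately after word 13 ("argued").
Base order: The nurse had assumed that Ahmed admitted that Marco had argued that which senator signed the ticket last week.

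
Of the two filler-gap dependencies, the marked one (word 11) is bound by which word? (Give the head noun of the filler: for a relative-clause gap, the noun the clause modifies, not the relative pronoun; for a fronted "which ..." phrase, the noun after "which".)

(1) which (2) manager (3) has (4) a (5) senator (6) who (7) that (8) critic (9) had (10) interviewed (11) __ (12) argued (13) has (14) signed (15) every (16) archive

5

The marked gap is inside the relative clause, the direct object of "interviewed".
Its filler is the head noun "senator" (via "who"), at word 5.
(The other dependency links word 2 to a gap after word 12.)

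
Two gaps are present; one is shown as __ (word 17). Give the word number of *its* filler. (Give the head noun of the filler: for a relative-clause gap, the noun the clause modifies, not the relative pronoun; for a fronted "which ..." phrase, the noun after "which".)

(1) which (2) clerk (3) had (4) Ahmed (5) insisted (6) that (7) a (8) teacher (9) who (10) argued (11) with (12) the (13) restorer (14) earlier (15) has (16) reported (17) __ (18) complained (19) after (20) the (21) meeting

The marked gap is the subject of "complained".
Its filler is the fronted wh-phrase "which clerk", at word 2.
(The other dependency links word 8 to a gap after word 9.)

2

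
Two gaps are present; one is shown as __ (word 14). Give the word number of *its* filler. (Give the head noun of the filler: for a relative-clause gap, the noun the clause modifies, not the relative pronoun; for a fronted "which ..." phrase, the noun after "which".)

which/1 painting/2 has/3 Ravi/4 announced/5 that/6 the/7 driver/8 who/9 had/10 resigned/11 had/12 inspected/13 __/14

2

The marked gap is the direct object of "inspected".
Its filler is the fronted wh-phrase "which painting", at word 2.
(The other dependency links word 8 to a gap after word 9.)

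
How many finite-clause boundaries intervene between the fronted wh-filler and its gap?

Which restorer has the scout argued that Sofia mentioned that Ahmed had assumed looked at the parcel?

"which restorer" is extracted from the subject of "looked".
Boundaries crossed, outermost first: [that], [that], [Ø] — 3 in total.

3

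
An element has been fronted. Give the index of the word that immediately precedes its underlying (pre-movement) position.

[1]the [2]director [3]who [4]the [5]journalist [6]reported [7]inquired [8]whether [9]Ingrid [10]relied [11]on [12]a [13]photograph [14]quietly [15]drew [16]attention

6

The displaced element is "the director" (word 2).
It is linked across 1 clause boundary (Ø).
It functions as the subject of "inquired", so the gap sits immediately after word 6 ("reported").
Base order: The journalist reported that the director inquired whether Ingrid relied on a photograph quietly.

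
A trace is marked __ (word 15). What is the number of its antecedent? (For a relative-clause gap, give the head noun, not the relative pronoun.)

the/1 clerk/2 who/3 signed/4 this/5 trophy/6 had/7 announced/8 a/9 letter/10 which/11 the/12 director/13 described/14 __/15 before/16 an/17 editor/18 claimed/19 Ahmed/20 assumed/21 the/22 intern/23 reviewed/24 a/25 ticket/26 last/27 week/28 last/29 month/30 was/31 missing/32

The gap at 15 is the object of "described", inside a relative clause.
The relative pronoun is "which" (word 11); it is bound by the head noun immediately before it.
Its filler is the head noun "letter", at word 10.

10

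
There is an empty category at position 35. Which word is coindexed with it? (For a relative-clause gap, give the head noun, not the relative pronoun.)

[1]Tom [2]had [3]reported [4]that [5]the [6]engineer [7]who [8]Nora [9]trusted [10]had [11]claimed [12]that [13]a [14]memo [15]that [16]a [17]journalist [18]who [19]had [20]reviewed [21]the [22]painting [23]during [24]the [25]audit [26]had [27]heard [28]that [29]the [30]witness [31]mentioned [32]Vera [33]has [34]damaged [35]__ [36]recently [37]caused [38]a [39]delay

The gap at 35 is the object of "damaged", inside a relative clause.
The relative pronoun is "that" (word 15); it is bound by the head noun immediately before it.
Its filler is the head noun "memo", at word 14.

14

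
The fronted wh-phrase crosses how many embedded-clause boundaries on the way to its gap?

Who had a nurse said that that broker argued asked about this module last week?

"who" is extracted from the subject of "asked".
Boundaries crossed, outermost first: [that], [Ø] — 2 in total.

2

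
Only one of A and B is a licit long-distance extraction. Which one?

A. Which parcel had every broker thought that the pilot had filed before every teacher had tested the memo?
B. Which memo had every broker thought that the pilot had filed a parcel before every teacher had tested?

A

In B, the wh-phrase is extracted from inside an adjunct island (introduced by "before"), which blocks movement.
In A, the extraction path crosses only that-complement boundaries, which are transparent.
So A is grammatical.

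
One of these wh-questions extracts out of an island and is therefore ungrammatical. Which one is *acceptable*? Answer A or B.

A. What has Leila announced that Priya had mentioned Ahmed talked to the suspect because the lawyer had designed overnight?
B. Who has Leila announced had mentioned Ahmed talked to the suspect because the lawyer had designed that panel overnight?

B

In A, the wh-phrase is extracted from inside an adjunct island (introduced by "because"), which blocks movement.
In B, the extraction path crosses only that-complement boundaries, which are transparent.
So B is grammatical.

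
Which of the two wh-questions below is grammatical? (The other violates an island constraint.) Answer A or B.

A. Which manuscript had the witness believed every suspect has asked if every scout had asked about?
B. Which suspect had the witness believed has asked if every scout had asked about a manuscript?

In A, the wh-phrase is extracted from inside a wh-island (introduced by "if"), which blocks movement.
In B, the extraction path crosses only that-complement boundaries, which are transparent.
So B is grammatical.

B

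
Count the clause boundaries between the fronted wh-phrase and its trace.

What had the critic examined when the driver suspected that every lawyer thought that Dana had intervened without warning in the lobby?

"what" originates inside the matrix clause — no clause boundary is crossed.

0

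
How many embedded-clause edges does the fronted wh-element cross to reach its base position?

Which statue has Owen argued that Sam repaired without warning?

1

"which statue" is extracted from the object of "repaired".
Boundaries crossed, outermost first: [that] — 1 in total.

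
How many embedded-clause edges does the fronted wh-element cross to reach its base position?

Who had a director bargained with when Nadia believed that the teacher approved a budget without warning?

"who" originates inside the matrix clause — no clause boundary is crossed.

0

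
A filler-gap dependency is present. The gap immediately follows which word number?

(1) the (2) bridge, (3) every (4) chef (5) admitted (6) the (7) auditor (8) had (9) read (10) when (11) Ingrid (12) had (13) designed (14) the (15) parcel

9

The displaced element is "the bridge" (word 2).
It is linked across 1 clause boundary (Ø).
It functions as the direct object of "read", so the gap sits immediately after word 9 ("read").
Base order: Every chef admitted the auditor had read the bridge when Ingrid had designed the parcel.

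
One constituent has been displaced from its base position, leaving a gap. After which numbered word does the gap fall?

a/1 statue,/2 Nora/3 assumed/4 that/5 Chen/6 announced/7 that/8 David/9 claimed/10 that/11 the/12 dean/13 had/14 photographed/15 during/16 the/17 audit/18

15

The displaced element is "a statue" (word 2).
It is linked across 3 clause boundaries (that → that → that).
It functions as the direct object of "photographed", so the gap sits immediately after word 15 ("photographed").
Base order: Nora assumed that Chen announced that David claimed that the dean had photographed a statue during the audit.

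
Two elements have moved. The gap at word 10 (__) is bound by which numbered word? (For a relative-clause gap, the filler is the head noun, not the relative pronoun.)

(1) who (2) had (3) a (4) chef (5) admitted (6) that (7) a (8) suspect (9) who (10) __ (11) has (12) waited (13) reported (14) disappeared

The marked gap is inside the relative clause, the subject of "waited".
Its filler is the head noun "suspect" (via "who"), at word 8.
(The other dependency links word 1 to a gap after word 13.)

8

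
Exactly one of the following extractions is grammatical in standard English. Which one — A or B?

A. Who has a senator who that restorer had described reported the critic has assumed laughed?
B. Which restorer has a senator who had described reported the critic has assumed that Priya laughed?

In B, the wh-phrase is extracted from inside a complex-NP island (relative clause) (introduced by "who"), which blocks movement.
In A, the extraction path crosses only that-complement boundaries, which are transparent.
So A is grammatical.

A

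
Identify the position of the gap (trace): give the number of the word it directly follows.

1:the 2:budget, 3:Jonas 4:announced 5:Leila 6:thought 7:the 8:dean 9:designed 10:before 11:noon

The displaced element is "the budget" (word 2).
It is linked across 2 clause boundaries (Ø → Ø).
It functions as the direct object of "designed", so the gap sits immediately after word 9 ("designed").
Base order: Jonas announced Leila thought the dean designed the budget before noon.

9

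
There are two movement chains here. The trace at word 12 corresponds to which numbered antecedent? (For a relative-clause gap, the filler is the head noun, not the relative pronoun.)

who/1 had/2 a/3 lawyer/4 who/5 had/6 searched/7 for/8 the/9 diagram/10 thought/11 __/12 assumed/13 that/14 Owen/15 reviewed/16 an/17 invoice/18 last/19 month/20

1

The marked gap is the subject of "assumed".
Its filler is the fronted wh-phrase "who", at word 1.
(The other dependency links word 4 to a gap after word 5.)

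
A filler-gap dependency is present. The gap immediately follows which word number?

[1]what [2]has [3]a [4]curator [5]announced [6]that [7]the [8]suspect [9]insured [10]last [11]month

The displaced element is "what" (word 1).
It is linked across 1 clause boundary (that).
It functions as the direct object of "insured", so the gap sits immediately after word 9 ("insured").
Base order: A curator has announced that the suspect insured what last month.

9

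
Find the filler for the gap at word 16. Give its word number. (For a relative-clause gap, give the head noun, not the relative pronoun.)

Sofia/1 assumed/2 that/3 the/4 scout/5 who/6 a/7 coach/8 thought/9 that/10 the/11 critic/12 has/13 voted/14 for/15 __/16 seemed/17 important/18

5

The gap at 16 is the prepositional object of "voted", inside a relative clause.
The relative pronoun is "who" (word 6); it is bound by the head noun immediately before it.
Its filler is the head noun "scout", at word 5.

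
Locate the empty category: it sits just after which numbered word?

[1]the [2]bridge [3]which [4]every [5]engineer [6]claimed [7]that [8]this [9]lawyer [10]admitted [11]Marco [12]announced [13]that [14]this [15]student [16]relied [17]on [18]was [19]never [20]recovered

The displaced element is "the bridge" (word 2).
It is linked across 3 clause boundaries (that → Ø → that).
It functions as the object of the preposition "on" of "relied", so the gap sits immediately after word 17 ("on").
Base order: Every engineer claimed that this lawyer admitted Marco announced that this student relied on the bridge.

17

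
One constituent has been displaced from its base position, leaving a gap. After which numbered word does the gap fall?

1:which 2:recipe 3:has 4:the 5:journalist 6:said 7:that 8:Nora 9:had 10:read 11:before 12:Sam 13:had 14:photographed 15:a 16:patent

10

The displaced element is "which recipe" (word 2).
It is linked across 1 clause boundary (that).
It functions as the direct object of "read", so the gap sits immediately after word 10 ("read").
Base order: The journalist has said that Nora had read which recipe before Sam had photographed a patent.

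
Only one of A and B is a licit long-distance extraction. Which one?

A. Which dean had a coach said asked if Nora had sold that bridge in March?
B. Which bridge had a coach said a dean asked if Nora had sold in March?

In B, the wh-phrase is extracted from inside a wh-island (introduced by "if"), which blocks movement.
In A, the extraction path crosses only that-complement boundaries, which are transparent.
So A is grammatical.

A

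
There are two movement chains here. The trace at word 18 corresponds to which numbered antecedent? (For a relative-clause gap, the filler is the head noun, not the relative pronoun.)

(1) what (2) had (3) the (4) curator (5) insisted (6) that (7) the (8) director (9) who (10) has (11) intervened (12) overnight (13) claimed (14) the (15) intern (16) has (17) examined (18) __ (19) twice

1

The marked gap is the direct object of "examined".
Its filler is the fronted wh-phrase "what", at word 1.
(The other dependency links word 8 to a gap after word 9.)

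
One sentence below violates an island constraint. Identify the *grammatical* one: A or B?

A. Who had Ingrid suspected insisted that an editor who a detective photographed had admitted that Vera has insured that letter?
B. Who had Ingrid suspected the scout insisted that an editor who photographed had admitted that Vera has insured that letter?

In B, the wh-phrase is extracted from inside a complex-NP island (relative clause) (introduced by "who"), which blocks movement.
In A, the extraction path crosses only that-complement boundaries, which are transparent.
So A is grammatical.

A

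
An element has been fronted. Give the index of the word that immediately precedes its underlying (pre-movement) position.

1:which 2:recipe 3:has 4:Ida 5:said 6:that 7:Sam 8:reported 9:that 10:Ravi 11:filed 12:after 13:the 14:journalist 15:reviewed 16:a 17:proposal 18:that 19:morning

11

The displaced element is "which recipe" (word 2).
It is linked across 2 clause boundaries (that → that).
It functions as the direct object of "filed", so the gap sits immediately after word 11 ("filed").
Base order: Ida has said that Sam reported that Ravi filed which recipe after the journalist reviewed a proposal that morning.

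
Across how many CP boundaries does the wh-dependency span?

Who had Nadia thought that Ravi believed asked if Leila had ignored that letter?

2

"who" is extracted from the subject of "asked".
Boundaries crossed, outermost first: [that], [Ø] — 2 in total.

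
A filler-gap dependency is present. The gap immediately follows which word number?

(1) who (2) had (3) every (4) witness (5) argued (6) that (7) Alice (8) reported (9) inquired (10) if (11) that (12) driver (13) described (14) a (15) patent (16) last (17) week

8

The displaced element is "who" (word 1).
It is linked across 2 clause boundaries (that → Ø).
It functions as the subject of "inquired", so the gap sits immediately after word 8 ("reported").
Base order: Every witness had argued that Alice reported who inquired if that driver described a patent last week.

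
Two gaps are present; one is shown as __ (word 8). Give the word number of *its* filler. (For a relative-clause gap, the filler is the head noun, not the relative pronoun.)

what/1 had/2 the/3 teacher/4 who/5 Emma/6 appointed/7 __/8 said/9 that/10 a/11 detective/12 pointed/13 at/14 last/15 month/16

4

The marked gap is inside the relative clause, the direct object of "appointed".
Its filler is the head noun "teacher" (via "who"), at word 4.
(The other dependency links word 1 to a gap after word 14.)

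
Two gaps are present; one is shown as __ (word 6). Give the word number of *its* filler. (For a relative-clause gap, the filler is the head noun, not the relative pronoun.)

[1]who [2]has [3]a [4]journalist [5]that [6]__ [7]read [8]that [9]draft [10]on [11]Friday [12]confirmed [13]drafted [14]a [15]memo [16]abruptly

The marked gap is inside the relative clause, the subject of "read".
Its filler is the head noun "journalist" (via "that"), at word 4.
(The other dependency links word 1 to a gap after word 12.)

4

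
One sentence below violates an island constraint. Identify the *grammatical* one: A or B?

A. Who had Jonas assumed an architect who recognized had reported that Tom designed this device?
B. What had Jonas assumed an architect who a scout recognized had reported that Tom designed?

In A, the wh-phrase is extracted from inside a complex-NP island (relative clause) (introduced by "who"), which blocks movement.
In B, the extraction path crosses only that-complement boundaries, which are transparent.
So B is grammatical.

B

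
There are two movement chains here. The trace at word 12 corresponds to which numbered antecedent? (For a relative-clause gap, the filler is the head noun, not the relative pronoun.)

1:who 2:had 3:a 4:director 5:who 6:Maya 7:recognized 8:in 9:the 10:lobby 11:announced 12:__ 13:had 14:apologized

The marked gap is the subject of "apologized".
Its filler is the fronted wh-phrase "who", at word 1.
(The other dependency links word 4 to a gap after word 7.)

1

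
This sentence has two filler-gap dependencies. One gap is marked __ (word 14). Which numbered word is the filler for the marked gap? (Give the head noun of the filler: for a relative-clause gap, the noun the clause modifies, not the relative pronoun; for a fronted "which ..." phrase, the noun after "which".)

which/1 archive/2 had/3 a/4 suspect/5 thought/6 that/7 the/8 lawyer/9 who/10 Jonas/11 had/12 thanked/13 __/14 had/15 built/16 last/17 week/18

9

The marked gap is inside the relative clause, the direct object of "thanked".
Its filler is the head noun "lawyer" (via "who"), at word 9.
(The other dependency links word 2 to a gap after word 16.)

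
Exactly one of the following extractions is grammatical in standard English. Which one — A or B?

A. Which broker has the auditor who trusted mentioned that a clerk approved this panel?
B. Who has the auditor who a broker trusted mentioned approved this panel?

In A, the wh-phrase is extracted from inside a complex-NP island (relative clause) (introduced by "who"), which blocks movement.
In B, the extraction path crosses only that-complement boundaries, which are transparent.
So B is grammatical.

B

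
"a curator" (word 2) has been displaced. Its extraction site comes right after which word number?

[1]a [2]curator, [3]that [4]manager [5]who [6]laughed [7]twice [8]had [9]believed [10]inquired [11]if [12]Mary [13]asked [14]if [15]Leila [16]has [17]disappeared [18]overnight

9

The displaced element is "a curator" (word 2).
It is linked across 1 clause boundary (Ø).
It functions as the subject of "inquired", so the gap sits immediately after word 9 ("believed").
Base order: That manager who laughed twice had believed a curator inquired if Mary asked if Leila has disappeared overnight.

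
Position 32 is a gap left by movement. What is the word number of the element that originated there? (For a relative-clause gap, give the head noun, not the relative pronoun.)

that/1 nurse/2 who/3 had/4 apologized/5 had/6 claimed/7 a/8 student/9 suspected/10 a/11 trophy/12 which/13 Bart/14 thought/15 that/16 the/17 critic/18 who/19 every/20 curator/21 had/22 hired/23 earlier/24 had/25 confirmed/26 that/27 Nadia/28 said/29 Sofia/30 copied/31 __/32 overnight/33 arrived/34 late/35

12

The gap at 32 is the object of "copied", inside a relative clause.
The relative pronoun is "which" (word 13); it is bound by the head noun immediately before it.
Its filler is the head noun "trophy", at word 12.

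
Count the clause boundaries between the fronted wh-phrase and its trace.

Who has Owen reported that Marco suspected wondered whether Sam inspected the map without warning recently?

"who" is extracted from the subject of "wondered".
Boundaries crossed, outermost first: [that], [Ø] — 2 in total.

2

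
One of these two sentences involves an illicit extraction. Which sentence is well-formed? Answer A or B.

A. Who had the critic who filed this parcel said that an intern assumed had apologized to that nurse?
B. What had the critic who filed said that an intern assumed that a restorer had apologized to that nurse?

A

In B, the wh-phrase is extracted from inside a complex-NP island (relative clause) (introduced by "who"), which blocks movement.
In A, the extraction path crosses only that-complement boundaries, which are transparent.
So A is grammatical.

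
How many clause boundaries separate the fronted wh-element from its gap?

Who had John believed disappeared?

"who" is extracted from the subject of "disappeared".
Boundaries crossed, outermost first: [Ø] — 1 in total.

1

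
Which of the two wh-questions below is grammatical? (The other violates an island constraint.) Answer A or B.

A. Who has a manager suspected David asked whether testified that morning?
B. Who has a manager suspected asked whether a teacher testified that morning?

B

In A, the wh-phrase is extracted from inside a wh-island (introduced by "whether"), which blocks movement.
In B, the extraction path crosses only that-complement boundaries, which are transparent.
So B is grammatical.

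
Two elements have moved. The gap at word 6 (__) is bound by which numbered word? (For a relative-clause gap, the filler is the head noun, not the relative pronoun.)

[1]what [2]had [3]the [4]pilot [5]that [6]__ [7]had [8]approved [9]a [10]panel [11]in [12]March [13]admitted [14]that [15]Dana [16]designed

The marked gap is inside the relative clause, the subject of "approved".
Its filler is the head noun "pilot" (via "that"), at word 4.
(The other dependency links word 1 to a gap after word 16.)

4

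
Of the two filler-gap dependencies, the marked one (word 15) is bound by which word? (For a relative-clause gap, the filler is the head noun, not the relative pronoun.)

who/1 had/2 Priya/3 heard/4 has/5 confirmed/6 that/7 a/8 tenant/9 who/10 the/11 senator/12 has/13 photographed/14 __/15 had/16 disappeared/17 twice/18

9

The marked gap is inside the relative clause, the direct object of "photographed".
Its filler is the head noun "tenant" (via "who"), at word 9.
(The other dependency links word 1 to a gap after word 4.)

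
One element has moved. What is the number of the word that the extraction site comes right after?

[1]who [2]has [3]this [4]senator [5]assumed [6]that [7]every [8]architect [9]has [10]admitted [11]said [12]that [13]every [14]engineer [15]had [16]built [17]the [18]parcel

The displaced element is "who" (word 1).
It is linked across 2 clause boundaries (that → Ø).
It functions as the subject of "said", so the gap sits immediately after word 10 ("admitted").
Base order: This senator has assumed that every architect has admitted that who said that every engineer had built the parcel.

10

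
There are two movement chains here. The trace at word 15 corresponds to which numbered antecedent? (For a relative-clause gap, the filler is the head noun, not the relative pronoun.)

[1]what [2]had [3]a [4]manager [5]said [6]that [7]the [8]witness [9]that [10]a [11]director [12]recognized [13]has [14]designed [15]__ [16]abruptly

1

The marked gap is the direct object of "designed".
Its filler is the fronted wh-phrase "what", at word 1.
(The other dependency links word 8 to a gap after word 12.)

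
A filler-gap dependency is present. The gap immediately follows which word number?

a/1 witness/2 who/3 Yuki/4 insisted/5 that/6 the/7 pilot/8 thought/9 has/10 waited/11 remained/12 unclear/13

The displaced element is "a witness" (word 2).
It is linked across 2 clause boundaries (that → Ø).
It functions as the subject of "waited", so the gap sits immediately after word 9 ("thought").
Base order: Yuki insisted that the pilot thought that a witness has waited.

9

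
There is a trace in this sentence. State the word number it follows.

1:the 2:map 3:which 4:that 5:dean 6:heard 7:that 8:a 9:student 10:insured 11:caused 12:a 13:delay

The displaced element is "the map" (word 2).
It is linked across 1 clause boundary (that).
It functions as the direct object of "insured", so the gap sits immediately after word 10 ("insured").
Base order: That dean heard that a student insured the map.

10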